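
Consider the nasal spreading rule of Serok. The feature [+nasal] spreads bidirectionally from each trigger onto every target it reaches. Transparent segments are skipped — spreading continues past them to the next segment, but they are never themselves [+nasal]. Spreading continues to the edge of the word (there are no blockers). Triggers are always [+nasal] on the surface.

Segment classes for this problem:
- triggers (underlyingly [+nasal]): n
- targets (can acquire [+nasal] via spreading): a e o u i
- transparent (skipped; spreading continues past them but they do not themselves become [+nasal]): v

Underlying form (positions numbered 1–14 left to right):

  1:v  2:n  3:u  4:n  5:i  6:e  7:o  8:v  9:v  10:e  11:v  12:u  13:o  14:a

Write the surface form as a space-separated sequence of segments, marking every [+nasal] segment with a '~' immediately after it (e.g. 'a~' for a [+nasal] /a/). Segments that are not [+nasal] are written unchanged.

From /n/ at 2 rightward: 3 /u/ → [+nasal]; 4 /n/ is itself a trigger — this domain ends here.
From /n/ at 2 leftward: 1 /v/ transparent; word edge.
From /n/ at 4 rightward: 5 /i/ → [+nasal]; 6 /e/ → [+nasal]; 7 /o/ → [+nasal]; 8 /v/ transparent; 9 /v/ transparent; 10 /e/ → [+nasal]; 11 /v/ transparent; 12 /u/ → [+nasal]; 13 /o/ → [+nasal]; 14 /a/ → [+nasal]; word edge.
From /n/ at 4 leftward: 3 /u/ → [+nasal]; 2 /n/ is itself a trigger — this domain ends here.
[+nasal] positions on the surface: 2 3 4 5 6 7 10 12 13 14.

v n~ u~ n~ i~ e~ o~ v v e~ v u~ o~ a~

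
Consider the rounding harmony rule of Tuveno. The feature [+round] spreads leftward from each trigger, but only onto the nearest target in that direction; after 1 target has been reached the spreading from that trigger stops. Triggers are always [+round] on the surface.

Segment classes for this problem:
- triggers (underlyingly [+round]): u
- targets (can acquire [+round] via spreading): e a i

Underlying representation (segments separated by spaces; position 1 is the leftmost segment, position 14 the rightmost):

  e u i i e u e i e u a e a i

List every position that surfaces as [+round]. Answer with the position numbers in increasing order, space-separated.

From /u/ at 2 leftward: 1 /e/ → [+round]; bound reached.
From /u/ at 6 leftward: 5 /e/ → [+round]; bound reached.
From /u/ at 10 leftward: 9 /e/ → [+round]; bound reached.
Targets with no active source: positions 3 4 7 8 11 12 13 14 stay [-round].

1 2 5 6 9 10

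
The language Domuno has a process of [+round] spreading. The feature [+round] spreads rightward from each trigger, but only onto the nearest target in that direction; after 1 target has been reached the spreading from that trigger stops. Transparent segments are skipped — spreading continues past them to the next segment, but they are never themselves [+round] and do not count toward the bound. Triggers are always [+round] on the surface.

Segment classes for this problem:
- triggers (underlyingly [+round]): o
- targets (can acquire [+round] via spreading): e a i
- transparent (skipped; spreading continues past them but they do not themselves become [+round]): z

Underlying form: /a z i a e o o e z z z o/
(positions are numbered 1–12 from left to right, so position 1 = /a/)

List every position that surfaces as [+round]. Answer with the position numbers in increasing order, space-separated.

From /o/ at 6 rightward: 7 /o/ is itself a trigger — this domain ends here.
From /o/ at 7 rightward: 8 /e/ → [+round]; bound reached.
From /o/ at 12 rightward: word edge.
Targets with no active source: positions 1 3 4 5 stay [-round].

6 7 8 12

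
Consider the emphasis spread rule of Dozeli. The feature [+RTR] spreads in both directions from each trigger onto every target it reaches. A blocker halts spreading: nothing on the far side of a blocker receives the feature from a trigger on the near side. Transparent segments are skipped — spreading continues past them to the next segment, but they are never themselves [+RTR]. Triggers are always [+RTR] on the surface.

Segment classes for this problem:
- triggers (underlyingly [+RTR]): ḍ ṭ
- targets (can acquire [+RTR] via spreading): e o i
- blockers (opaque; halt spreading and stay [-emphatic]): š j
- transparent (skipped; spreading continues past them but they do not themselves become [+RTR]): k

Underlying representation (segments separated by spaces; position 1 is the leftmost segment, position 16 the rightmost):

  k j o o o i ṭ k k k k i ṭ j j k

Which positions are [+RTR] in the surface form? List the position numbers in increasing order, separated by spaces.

From /ṭ/ at 7 rightward: 8 /k/ transparent; 9 /k/ transparent; 10 /k/ transparent; 11 /k/ transparent; 12 /i/ → [+RTR]; 13 /ṭ/ is itself a trigger — this domain ends here.
From /ṭ/ at 7 leftward: 6 /i/ → [+RTR]; 5 /o/ → [+RTR]; 4 /o/ → [+RTR]; 3 /o/ → [+RTR]; 2 /j/ blocks.
From /ṭ/ at 13 rightward: 14 /j/ blocks.
From /ṭ/ at 13 leftward: 12 /i/ → [+RTR]; 11 /k/ transparent; 10 /k/ transparent; 9 /k/ transparent; 8 /k/ transparent; 7 /ṭ/ is itself a trigger — this domain ends here.

3 4 5 6 7 12 13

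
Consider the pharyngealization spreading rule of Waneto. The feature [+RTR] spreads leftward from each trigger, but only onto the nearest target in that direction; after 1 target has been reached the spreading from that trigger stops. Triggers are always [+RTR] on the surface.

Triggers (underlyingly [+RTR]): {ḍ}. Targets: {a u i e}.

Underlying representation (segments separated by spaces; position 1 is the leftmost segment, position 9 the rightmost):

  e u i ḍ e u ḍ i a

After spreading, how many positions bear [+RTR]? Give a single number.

4

From /ḍ/ at 4 leftward: 3 /i/ → [+RTR]; bound reached.
From /ḍ/ at 7 leftward: 6 /u/ → [+RTR]; bound reached.
Targets with no active source: positions 1 2 5 8 9 stay [-emphatic].
[+RTR] positions on the surface: 3 4 6 7.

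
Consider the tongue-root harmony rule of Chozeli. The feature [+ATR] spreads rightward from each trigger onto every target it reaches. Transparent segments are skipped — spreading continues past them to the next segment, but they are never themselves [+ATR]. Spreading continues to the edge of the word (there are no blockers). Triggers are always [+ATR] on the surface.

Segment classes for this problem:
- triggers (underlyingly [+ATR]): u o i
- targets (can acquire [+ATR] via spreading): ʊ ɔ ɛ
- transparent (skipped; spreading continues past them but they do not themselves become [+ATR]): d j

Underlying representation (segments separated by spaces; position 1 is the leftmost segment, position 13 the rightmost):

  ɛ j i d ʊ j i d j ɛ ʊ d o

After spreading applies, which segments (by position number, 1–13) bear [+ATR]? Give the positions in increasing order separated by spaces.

From /i/ at 3 rightward: 4 /d/ transparent; 5 /ʊ/ → [+ATR]; 6 /j/ transparent; 7 /i/ is itself a trigger — this domain ends here.
From /i/ at 7 rightward: 8 /d/ transparent; 9 /j/ transparent; 10 /ɛ/ → [+ATR]; 11 /ʊ/ → [+ATR]; 12 /d/ transparent; 13 /o/ is itself a trigger — this domain ends here.
From /o/ at 13 rightward: word edge.
Target with no active source: position 1 stays [-ATR].

3 5 7 10 11 13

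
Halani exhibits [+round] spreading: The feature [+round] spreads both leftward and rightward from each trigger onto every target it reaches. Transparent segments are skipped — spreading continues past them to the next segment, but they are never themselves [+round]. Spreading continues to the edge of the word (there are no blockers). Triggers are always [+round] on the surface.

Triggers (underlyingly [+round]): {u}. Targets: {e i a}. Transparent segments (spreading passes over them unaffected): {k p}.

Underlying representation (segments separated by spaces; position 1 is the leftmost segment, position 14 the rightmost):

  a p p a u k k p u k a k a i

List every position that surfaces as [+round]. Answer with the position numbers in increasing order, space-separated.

From /u/ at 5 rightward: 6 /k/ transparent; 7 /k/ transparent; 8 /p/ transparent; 9 /u/ is itself a trigger — this domain ends here.
From /u/ at 5 leftward: 4 /a/ → [+round]; 3 /p/ transparent; 2 /p/ transparent; 1 /a/ → [+round]; word edge.
From /u/ at 9 rightward: 10 /k/ transparent; 11 /a/ → [+round]; 12 /k/ transparent; 13 /a/ → [+round]; 14 /i/ → [+round]; word edge.
From /u/ at 9 leftward: 8 /p/ transparent; 7 /k/ transparent; 6 /k/ transparent; 5 /u/ is itself a trigger — this domain ends here.

1 4 5 9 11 13 14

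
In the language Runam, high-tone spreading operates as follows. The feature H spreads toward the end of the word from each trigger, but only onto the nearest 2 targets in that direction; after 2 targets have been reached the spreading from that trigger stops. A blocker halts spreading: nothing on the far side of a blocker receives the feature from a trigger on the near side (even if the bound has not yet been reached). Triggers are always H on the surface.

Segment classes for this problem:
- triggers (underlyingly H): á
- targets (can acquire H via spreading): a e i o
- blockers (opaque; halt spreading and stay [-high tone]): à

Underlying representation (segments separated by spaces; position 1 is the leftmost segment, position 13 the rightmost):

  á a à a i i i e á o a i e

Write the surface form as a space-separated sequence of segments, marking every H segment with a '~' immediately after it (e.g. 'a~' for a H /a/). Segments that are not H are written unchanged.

á~ a~ à a i i i e á~ o~ a~ i e

From /á/ at 1 rightward: 2 /a/ → H; 3 /à/ blocks.
From /á/ at 9 rightward: 10 /o/ → H; 11 /a/ → H; bound reached.
Targets with no active source: positions 4 5 6 7 8 12 13 stay [-high tone].
H positions on the surface: 1 2 9 10 11.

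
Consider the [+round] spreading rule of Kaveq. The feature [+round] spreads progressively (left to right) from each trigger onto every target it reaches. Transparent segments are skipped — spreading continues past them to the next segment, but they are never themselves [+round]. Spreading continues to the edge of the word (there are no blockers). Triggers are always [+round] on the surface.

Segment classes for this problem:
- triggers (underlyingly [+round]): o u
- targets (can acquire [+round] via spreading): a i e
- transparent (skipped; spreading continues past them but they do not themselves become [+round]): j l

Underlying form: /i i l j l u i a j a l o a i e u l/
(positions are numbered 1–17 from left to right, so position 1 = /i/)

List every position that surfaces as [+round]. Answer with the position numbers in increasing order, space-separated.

6 7 8 10 12 13 14 15 16

From /u/ at 6 rightward: 7 /i/ → [+round]; 8 /a/ → [+round]; 9 /j/ transparent; 10 /a/ → [+round]; 11 /l/ transparent; 12 /o/ is itself a trigger — this domain ends here.
From /o/ at 12 rightward: 13 /a/ → [+round]; 14 /i/ → [+round]; 15 /e/ → [+round]; 16 /u/ is itself a trigger — this domain ends here.
From /u/ at 16 rightward: 17 /l/ transparent; word edge.
Targets with no active source: positions 1 2 stay [-round].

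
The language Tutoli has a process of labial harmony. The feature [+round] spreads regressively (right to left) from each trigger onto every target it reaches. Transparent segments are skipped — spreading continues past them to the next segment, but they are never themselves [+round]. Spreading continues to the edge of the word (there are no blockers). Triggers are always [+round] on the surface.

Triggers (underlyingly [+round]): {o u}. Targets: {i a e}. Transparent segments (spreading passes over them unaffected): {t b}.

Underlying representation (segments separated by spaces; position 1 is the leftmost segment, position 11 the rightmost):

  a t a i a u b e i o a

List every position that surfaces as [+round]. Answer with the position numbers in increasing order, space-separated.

1 3 4 5 6 8 9 10

From /u/ at 6 leftward: 5 /a/ → [+round]; 4 /i/ → [+round]; 3 /a/ → [+round]; 2 /t/ transparent; 1 /a/ → [+round]; word edge.
From /o/ at 10 leftward: 9 /i/ → [+round]; 8 /e/ → [+round]; 7 /b/ transparent; 6 /u/ is itself a trigger — this domain ends here.
Target with no active source: position 11 stays [-round].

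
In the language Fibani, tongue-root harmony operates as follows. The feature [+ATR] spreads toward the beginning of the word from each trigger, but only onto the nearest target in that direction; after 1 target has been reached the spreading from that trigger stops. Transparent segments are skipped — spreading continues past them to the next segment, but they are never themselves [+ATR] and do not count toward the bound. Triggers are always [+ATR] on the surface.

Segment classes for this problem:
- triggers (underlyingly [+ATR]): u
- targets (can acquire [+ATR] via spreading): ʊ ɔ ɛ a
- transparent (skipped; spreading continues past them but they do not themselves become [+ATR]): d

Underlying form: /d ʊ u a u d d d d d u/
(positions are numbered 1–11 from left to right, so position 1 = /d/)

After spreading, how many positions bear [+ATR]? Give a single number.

From /u/ at 3 leftward: 2 /ʊ/ → [+ATR]; bound reached.
From /u/ at 5 leftward: 4 /a/ → [+ATR]; bound reached.
From /u/ at 11 leftward: 10 /d/ transparent; 9 /d/ transparent; 8 /d/ transparent; 7 /d/ transparent; 6 /d/ transparent; 5 /u/ is itself a trigger — this domain ends here.
[+ATR] positions on the surface: 2 3 4 5 11.

5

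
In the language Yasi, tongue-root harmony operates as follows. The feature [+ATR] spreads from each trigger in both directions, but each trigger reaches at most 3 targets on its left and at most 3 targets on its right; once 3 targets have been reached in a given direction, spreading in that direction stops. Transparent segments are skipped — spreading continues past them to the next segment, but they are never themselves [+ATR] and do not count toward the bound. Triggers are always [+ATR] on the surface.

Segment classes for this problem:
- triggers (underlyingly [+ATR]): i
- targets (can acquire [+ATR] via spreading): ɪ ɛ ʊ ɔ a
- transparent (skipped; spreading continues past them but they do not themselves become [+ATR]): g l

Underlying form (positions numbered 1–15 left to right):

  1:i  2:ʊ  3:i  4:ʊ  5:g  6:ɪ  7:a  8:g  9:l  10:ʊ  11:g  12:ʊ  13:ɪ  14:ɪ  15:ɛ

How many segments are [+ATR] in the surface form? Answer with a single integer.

From /i/ at 1 rightward: 2 /ʊ/ → [+ATR]; 3 /i/ is itself a trigger — this domain ends here.
From /i/ at 1 leftward: word edge.
From /i/ at 3 rightward: 4 /ʊ/ → [+ATR]; 5 /g/ transparent; 6 /ɪ/ → [+ATR]; 7 /a/ → [+ATR]; bound reached.
From /i/ at 3 leftward: 2 /ʊ/ → [+ATR]; 1 /i/ is itself a trigger — this domain ends here.
Targets with no active source: positions 10 12 13 14 15 stay [-ATR].
[+ATR] positions on the surface: 1 2 3 4 6 7.

6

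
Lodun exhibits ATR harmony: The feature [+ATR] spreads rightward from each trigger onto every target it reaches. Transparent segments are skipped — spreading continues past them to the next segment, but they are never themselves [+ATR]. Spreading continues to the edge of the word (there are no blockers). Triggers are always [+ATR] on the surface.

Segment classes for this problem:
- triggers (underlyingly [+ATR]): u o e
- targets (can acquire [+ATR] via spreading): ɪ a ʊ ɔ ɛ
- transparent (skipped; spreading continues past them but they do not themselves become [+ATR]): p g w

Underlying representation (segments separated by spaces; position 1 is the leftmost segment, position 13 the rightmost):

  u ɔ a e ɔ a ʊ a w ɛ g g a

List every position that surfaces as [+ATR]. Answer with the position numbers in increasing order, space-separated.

1 2 3 4 5 6 7 8 10 13

From /u/ at 1 rightward: 2 /ɔ/ → [+ATR]; 3 /a/ → [+ATR]; 4 /e/ is itself a trigger — this domain ends here.
From /e/ at 4 rightward: 5 /ɔ/ → [+ATR]; 6 /a/ → [+ATR]; 7 /ʊ/ → [+ATR]; 8 /a/ → [+ATR]; 9 /w/ transparent; 10 /ɛ/ → [+ATR]; 11 /g/ transparent; 12 /g/ transparent; 13 /a/ → [+ATR]; word edge.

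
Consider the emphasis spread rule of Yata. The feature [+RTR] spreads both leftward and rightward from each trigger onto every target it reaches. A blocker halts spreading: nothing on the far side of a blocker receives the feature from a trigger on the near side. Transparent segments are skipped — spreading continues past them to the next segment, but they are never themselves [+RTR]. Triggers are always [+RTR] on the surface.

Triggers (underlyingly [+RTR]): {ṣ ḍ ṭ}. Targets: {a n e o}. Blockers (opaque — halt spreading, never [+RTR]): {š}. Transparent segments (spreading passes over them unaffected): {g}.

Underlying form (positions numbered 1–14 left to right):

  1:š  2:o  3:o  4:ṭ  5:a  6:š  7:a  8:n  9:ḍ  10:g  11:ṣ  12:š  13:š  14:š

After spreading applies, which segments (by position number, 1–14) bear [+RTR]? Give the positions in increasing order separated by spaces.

From /ṭ/ at 4 rightward: 5 /a/ → [+RTR]; 6 /š/ blocks.
From /ṭ/ at 4 leftward: 3 /o/ → [+RTR]; 2 /o/ → [+RTR]; 1 /š/ blocks.
From /ḍ/ at 9 rightward: 10 /g/ transparent; 11 /ṣ/ is itself a trigger — this domain ends here.
From /ḍ/ at 9 leftward: 8 /n/ → [+RTR]; 7 /a/ → [+RTR]; 6 /š/ blocks.
From /ṣ/ at 11 rightward: 12 /š/ blocks.
From /ṣ/ at 11 leftward: 10 /g/ transparent; 9 /ḍ/ is itself a trigger — this domain ends here.

2 3 4 5 7 8 9 11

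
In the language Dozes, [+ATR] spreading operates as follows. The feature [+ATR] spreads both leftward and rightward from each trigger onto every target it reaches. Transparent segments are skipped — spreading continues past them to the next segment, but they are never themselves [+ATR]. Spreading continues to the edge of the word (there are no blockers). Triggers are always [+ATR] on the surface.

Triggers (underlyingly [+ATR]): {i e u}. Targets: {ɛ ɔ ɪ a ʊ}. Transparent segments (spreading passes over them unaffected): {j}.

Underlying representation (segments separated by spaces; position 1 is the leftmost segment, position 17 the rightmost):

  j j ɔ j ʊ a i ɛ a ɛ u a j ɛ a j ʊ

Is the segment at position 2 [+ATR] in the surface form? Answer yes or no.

no

From /i/ at 7 rightward: 8 /ɛ/ → [+ATR]; 9 /a/ → [+ATR]; 10 /ɛ/ → [+ATR]; 11 /u/ is itself a trigger — this domain ends here.
From /i/ at 7 leftward: 6 /a/ → [+ATR]; 5 /ʊ/ → [+ATR]; 4 /j/ transparent; 3 /ɔ/ → [+ATR]; 2 /j/ transparent; 1 /j/ transparent; word edge.
From /u/ at 11 rightward: 12 /a/ → [+ATR]; 13 /j/ transparent; 14 /ɛ/ → [+ATR]; 15 /a/ → [+ATR]; 16 /j/ transparent; 17 /ʊ/ → [+ATR]; word edge.
From /u/ at 11 leftward: 10 /ɛ/ → [+ATR]; 9 /a/ → [+ATR]; 8 /ɛ/ → [+ATR]; 7 /i/ is itself a trigger — this domain ends here.
[+ATR] positions on the surface: 3 5 6 7 8 9 10 11 12 14 15 17.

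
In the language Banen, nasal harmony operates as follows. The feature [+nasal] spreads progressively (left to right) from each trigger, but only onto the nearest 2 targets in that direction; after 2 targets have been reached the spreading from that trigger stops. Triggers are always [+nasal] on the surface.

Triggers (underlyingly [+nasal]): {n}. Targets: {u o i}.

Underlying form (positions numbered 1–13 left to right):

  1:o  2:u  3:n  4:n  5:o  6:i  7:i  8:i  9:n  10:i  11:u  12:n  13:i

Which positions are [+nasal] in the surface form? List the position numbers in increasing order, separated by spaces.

3 4 5 6 9 10 11 12 13

From /n/ at 3 rightward: 4 /n/ is itself a trigger — this domain ends here.
From /n/ at 4 rightward: 5 /o/ → [+nasal]; 6 /i/ → [+nasal]; bound reached.
From /n/ at 9 rightward: 10 /i/ → [+nasal]; 11 /u/ → [+nasal]; bound reached.
From /n/ at 12 rightward: 13 /i/ → [+nasal]; word edge.
Targets with no active source: positions 1 2 7 8 stay [-nasal].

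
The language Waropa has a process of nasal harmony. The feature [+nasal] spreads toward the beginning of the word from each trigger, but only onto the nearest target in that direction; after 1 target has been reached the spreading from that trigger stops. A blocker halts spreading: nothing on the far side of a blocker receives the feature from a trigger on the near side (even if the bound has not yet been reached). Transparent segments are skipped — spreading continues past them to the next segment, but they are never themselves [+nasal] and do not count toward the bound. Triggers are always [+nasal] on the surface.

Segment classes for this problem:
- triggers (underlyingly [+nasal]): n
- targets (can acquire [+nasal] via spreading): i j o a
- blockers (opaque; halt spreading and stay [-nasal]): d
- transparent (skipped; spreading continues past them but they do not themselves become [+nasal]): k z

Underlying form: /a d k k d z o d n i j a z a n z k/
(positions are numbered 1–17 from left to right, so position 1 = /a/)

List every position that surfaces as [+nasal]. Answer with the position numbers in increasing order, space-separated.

9 14 15

From /n/ at 9 leftward: 8 /d/ blocks.
From /n/ at 15 leftward: 14 /a/ → [+nasal]; bound reached.
Targets with no active source: positions 1 7 10 11 12 stay [-nasal].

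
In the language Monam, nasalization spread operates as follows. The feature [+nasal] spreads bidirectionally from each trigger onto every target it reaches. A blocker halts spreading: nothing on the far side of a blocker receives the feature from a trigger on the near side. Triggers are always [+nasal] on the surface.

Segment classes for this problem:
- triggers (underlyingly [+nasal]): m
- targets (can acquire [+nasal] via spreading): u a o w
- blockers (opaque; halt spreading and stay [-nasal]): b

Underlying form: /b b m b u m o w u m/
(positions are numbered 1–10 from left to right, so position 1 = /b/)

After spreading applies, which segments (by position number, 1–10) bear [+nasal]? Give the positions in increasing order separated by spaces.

3 5 6 7 8 9 10

From /m/ at 3 rightward: 4 /b/ blocks.
From /m/ at 3 leftward: 2 /b/ blocks.
From /m/ at 6 rightward: 7 /o/ → [+nasal]; 8 /w/ → [+nasal]; 9 /u/ → [+nasal]; 10 /m/ is itself a trigger — this domain ends here.
From /m/ at 6 leftward: 5 /u/ → [+nasal]; 4 /b/ blocks.
From /m/ at 10 rightward: word edge.
From /m/ at 10 leftward: 9 /u/ → [+nasal]; 8 /w/ → [+nasal]; 7 /o/ → [+nasal]; 6 /m/ is itself a trigger — this domain ends here.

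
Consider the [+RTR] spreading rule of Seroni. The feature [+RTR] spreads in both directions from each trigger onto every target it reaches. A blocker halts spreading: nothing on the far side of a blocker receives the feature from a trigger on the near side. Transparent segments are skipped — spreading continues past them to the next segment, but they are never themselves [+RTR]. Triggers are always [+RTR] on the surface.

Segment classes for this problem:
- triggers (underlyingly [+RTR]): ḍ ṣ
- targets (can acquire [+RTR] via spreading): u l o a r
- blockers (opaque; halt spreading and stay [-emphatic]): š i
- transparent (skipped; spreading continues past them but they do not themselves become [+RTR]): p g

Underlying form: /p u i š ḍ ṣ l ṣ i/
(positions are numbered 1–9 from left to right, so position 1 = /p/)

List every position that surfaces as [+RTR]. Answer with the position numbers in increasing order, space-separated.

From /ḍ/ at 5 rightward: 6 /ṣ/ is itself a trigger — this domain ends here.
From /ḍ/ at 5 leftward: 4 /š/ blocks.
From /ṣ/ at 6 rightward: 7 /l/ → [+RTR]; 8 /ṣ/ is itself a trigger — this domain ends here.
From /ṣ/ at 6 leftward: 5 /ḍ/ is itself a trigger — this domain ends here.
From /ṣ/ at 8 rightward: 9 /i/ blocks.
From /ṣ/ at 8 leftward: 7 /l/ → [+RTR]; 6 /ṣ/ is itself a trigger — this domain ends here.
Target with no active source: position 2 stays [-emphatic].

5 6 7 8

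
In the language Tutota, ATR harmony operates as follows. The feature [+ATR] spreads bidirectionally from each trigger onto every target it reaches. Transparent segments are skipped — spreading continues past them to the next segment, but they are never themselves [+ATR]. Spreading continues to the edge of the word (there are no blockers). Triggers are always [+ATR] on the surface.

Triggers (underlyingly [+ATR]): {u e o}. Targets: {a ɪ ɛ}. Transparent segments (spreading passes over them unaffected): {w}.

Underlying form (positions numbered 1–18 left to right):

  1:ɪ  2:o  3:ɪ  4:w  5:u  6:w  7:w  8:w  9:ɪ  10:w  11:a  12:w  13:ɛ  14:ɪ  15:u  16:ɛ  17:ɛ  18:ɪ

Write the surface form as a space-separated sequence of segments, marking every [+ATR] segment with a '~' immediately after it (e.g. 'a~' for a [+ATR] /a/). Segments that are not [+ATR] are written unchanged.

ɪ~ o~ ɪ~ w u~ w w w ɪ~ w a~ w ɛ~ ɪ~ u~ ɛ~ ɛ~ ɪ~

From /o/ at 2 rightward: 3 /ɪ/ → [+ATR]; 4 /w/ transparent; 5 /u/ is itself a trigger — this domain ends here.
From /o/ at 2 leftward: 1 /ɪ/ → [+ATR]; word edge.
From /u/ at 5 rightward: 6 /w/ transparent; 7 /w/ transparent; 8 /w/ transparent; 9 /ɪ/ → [+ATR]; 10 /w/ transparent; 11 /a/ → [+ATR]; 12 /w/ transparent; 13 /ɛ/ → [+ATR]; 14 /ɪ/ → [+ATR]; 15 /u/ is itself a trigger — this domain ends here.
From /u/ at 5 leftward: 4 /w/ transparent; 3 /ɪ/ → [+ATR]; 2 /o/ is itself a trigger — this domain ends here.
From /u/ at 15 rightward: 16 /ɛ/ → [+ATR]; 17 /ɛ/ → [+ATR]; 18 /ɪ/ → [+ATR]; word edge.
From /u/ at 15 leftward: 14 /ɪ/ → [+ATR]; 13 /ɛ/ → [+ATR]; 12 /w/ transparent; 11 /a/ → [+ATR]; 10 /w/ transparent; 9 /ɪ/ → [+ATR]; 8 /w/ transparent; 7 /w/ transparent; 6 /w/ transparent; 5 /u/ is itself a trigger — this domain ends here.
[+ATR] positions on the surface: 1 2 3 5 9 11 13 14 15 16 17 18.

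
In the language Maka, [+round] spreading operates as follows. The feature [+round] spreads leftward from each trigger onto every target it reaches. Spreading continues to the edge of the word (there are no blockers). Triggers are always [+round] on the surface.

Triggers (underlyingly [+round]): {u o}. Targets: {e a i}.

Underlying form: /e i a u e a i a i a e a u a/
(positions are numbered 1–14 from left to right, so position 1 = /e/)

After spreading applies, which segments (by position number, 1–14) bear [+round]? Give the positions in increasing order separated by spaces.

From /u/ at 4 leftward: 3 /a/ → [+round]; 2 /i/ → [+round]; 1 /e/ → [+round]; word edge.
From /u/ at 13 leftward: 12 /a/ → [+round]; 11 /e/ → [+round]; 10 /a/ → [+round]; 9 /i/ → [+round]; 8 /a/ → [+round]; 7 /i/ → [+round]; 6 /a/ → [+round]; 5 /e/ → [+round]; 4 /u/ is itself a trigger — this domain ends here.
Target with no active source: position 14 stays [-round].

1 2 3 4 5 6 7 8 9 10 11 12 13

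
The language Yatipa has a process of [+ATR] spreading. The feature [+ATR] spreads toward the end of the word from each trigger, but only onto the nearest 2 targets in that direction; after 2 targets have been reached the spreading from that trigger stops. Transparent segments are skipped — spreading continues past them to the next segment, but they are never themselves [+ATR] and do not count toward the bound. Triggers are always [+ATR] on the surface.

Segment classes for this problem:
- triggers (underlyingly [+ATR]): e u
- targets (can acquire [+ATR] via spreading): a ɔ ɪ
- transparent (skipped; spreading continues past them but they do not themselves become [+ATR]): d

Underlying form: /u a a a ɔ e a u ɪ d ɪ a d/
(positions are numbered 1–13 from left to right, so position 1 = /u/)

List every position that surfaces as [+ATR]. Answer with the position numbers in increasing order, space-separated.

From /u/ at 1 rightward: 2 /a/ → [+ATR]; 3 /a/ → [+ATR]; bound reached.
From /e/ at 6 rightward: 7 /a/ → [+ATR]; 8 /u/ is itself a trigger — this domain ends here.
From /u/ at 8 rightward: 9 /ɪ/ → [+ATR]; 10 /d/ transparent; 11 /ɪ/ → [+ATR]; bound reached.
Targets with no active source: positions 4 5 12 stay [-ATR].

1 2 3 6 7 8 9 11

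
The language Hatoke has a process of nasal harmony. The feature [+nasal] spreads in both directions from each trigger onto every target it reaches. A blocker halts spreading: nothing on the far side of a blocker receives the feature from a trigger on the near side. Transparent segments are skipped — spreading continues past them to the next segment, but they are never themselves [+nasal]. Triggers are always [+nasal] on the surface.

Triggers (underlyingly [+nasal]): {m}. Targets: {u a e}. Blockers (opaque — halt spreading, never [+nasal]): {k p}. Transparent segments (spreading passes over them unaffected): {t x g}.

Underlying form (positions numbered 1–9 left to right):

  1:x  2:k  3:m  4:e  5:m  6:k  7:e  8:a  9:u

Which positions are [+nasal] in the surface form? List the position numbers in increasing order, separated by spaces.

From /m/ at 3 rightward: 4 /e/ → [+nasal]; 5 /m/ is itself a trigger — this domain ends here.
From /m/ at 3 leftward: 2 /k/ blocks.
From /m/ at 5 rightward: 6 /k/ blocks.
From /m/ at 5 leftward: 4 /e/ → [+nasal]; 3 /m/ is itself a trigger — this domain ends here.
Targets with no active source: positions 7 8 9 stay [-nasal].

3 4 5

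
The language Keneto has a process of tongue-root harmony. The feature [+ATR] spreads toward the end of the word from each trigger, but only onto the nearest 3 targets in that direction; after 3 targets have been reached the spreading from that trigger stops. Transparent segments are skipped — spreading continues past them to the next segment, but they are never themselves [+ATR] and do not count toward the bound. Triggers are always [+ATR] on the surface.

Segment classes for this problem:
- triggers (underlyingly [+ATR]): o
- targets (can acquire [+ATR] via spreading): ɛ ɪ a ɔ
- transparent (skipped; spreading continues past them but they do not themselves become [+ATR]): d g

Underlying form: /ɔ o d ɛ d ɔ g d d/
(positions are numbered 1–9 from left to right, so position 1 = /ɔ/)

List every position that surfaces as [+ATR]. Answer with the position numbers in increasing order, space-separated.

From /o/ at 2 rightward: 3 /d/ transparent; 4 /ɛ/ → [+ATR]; 5 /d/ transparent; 6 /ɔ/ → [+ATR]; 7 /g/ transparent; 8 /d/ transparent; 9 /d/ transparent; word edge.
Target with no active source: position 1 stays [-ATR].

2 4 6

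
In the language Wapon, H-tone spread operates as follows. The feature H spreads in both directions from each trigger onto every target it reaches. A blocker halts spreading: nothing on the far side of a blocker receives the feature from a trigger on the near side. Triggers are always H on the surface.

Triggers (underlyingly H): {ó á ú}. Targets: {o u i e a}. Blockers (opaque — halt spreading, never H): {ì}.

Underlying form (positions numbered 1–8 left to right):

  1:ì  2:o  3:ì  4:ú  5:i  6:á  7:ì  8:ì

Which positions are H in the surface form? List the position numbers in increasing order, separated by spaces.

From /ú/ at 4 rightward: 5 /i/ → H; 6 /á/ is itself a trigger — this domain ends here.
From /ú/ at 4 leftward: 3 /ì/ blocks.
From /á/ at 6 rightward: 7 /ì/ blocks.
From /á/ at 6 leftward: 5 /i/ → H; 4 /ú/ is itself a trigger — this domain ends here.
Target with no active source: position 2 stays [-high tone].

4 5 6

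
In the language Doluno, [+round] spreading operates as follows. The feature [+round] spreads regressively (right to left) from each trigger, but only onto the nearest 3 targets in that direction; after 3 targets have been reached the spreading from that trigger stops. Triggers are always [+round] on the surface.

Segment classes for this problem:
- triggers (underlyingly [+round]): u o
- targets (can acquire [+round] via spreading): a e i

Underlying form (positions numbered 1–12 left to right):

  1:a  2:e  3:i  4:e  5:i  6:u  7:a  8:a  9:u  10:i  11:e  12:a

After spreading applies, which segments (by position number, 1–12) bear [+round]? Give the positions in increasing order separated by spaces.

3 4 5 6 7 8 9

From /u/ at 6 leftward: 5 /i/ → [+round]; 4 /e/ → [+round]; 3 /i/ → [+round]; bound reached.
From /u/ at 9 leftward: 8 /a/ → [+round]; 7 /a/ → [+round]; 6 /u/ is itself a trigger — this domain ends here.
Targets with no active source: positions 1 2 10 11 12 stay [-round].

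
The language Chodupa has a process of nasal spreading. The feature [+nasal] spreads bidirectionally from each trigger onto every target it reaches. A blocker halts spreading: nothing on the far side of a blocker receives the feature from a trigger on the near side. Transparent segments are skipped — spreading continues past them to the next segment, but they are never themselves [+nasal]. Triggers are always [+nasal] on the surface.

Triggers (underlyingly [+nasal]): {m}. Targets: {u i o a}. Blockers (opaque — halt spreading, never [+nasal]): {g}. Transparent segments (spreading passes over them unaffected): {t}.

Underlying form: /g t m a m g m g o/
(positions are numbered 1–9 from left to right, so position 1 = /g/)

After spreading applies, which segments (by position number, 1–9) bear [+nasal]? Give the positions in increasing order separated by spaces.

From /m/ at 3 rightward: 4 /a/ → [+nasal]; 5 /m/ is itself a trigger — this domain ends here.
From /m/ at 3 leftward: 2 /t/ transparent; 1 /g/ blocks.
From /m/ at 5 rightward: 6 /g/ blocks.
From /m/ at 5 leftward: 4 /a/ → [+nasal]; 3 /m/ is itself a trigger — this domain ends here.
From /m/ at 7 rightward: 8 /g/ blocks.
From /m/ at 7 leftward: 6 /g/ blocks.
Target with no active source: position 9 stays [-nasal].

3 4 5 7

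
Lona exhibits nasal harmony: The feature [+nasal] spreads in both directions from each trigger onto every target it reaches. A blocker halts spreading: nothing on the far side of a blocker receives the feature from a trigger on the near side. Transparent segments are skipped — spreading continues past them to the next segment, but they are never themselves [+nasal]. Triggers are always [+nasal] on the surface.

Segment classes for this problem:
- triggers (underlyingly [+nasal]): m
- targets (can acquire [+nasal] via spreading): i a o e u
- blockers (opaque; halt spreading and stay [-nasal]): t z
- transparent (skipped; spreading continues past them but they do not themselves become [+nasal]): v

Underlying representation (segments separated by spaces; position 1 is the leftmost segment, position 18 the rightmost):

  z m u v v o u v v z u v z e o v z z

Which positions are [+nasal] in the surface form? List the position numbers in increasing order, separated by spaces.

From /m/ at 2 rightward: 3 /u/ → [+nasal]; 4 /v/ transparent; 5 /v/ transparent; 6 /o/ → [+nasal]; 7 /u/ → [+nasal]; 8 /v/ transparent; 9 /v/ transparent; 10 /z/ blocks.
From /m/ at 2 leftward: 1 /z/ blocks.
Targets with no active source: positions 11 14 15 stay [-nasal].

2 3 6 7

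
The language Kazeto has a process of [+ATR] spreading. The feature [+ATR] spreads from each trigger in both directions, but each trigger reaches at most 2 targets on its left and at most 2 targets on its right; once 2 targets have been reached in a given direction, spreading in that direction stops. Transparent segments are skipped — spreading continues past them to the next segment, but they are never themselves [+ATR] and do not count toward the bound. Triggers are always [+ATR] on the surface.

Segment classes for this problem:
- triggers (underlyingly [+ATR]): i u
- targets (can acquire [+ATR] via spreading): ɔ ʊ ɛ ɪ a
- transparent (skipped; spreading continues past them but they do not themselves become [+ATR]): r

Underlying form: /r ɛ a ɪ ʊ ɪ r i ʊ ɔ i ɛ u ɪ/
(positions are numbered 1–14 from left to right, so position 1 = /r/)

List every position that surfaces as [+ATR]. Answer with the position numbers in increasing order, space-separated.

5 6 8 9 10 11 12 13 14

From /i/ at 8 rightward: 9 /ʊ/ → [+ATR]; 10 /ɔ/ → [+ATR]; bound reached.
From /i/ at 8 leftward: 7 /r/ transparent; 6 /ɪ/ → [+ATR]; 5 /ʊ/ → [+ATR]; bound reached.
From /i/ at 11 rightward: 12 /ɛ/ → [+ATR]; 13 /u/ is itself a trigger — this domain ends here.
From /i/ at 11 leftward: 10 /ɔ/ → [+ATR]; 9 /ʊ/ → [+ATR]; bound reached.
From /u/ at 13 rightward: 14 /ɪ/ → [+ATR]; word edge.
From /u/ at 13 leftward: 12 /ɛ/ → [+ATR]; 11 /i/ is itself a trigger — this domain ends here.
Targets with no active source: positions 2 3 4 stay [-ATR].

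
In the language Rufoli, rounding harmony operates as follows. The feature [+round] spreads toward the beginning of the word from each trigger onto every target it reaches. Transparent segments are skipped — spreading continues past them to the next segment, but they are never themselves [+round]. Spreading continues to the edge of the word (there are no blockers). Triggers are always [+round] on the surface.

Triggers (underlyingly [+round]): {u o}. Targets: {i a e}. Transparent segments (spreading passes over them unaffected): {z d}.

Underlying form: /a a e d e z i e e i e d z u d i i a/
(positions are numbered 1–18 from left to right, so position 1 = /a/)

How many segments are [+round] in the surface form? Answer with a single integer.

10

From /u/ at 14 leftward: 13 /z/ transparent; 12 /d/ transparent; 11 /e/ → [+round]; 10 /i/ → [+round]; 9 /e/ → [+round]; 8 /e/ → [+round]; 7 /i/ → [+round]; 6 /z/ transparent; 5 /e/ → [+round]; 4 /d/ transparent; 3 /e/ → [+round]; 2 /a/ → [+round]; 1 /a/ → [+round]; word edge.
Targets with no active source: positions 16 17 18 stay [-round].
[+round] positions on the surface: 1 2 3 5 7 8 9 10 11 14.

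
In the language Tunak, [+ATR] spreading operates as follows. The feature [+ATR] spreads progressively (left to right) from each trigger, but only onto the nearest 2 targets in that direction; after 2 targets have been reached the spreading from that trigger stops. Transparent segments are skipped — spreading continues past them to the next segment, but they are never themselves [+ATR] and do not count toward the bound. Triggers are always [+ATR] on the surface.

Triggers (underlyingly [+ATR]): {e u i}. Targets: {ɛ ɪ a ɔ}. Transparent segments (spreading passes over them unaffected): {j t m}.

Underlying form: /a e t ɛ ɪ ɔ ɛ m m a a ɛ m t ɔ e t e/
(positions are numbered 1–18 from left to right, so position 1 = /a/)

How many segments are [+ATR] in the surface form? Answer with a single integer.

From /e/ at 2 rightward: 3 /t/ transparent; 4 /ɛ/ → [+ATR]; 5 /ɪ/ → [+ATR]; bound reached.
From /e/ at 16 rightward: 17 /t/ transparent; 18 /e/ is itself a trigger — this domain ends here.
From /e/ at 18 rightward: word edge.
Targets with no active source: positions 1 6 7 10 11 12 15 stay [-ATR].
[+ATR] positions on the surface: 2 4 5 16 18.

5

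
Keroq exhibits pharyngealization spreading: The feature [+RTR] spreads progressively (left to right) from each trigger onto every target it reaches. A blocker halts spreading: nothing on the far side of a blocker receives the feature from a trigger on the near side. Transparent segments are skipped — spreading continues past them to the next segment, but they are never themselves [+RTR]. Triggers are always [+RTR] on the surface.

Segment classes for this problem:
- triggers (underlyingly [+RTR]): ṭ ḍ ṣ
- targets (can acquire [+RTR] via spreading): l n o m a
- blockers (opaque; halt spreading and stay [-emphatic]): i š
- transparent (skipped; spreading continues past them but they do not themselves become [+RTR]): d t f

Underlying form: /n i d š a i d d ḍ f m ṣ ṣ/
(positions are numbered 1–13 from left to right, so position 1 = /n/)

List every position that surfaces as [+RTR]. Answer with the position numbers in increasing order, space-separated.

From /ḍ/ at 9 rightward: 10 /f/ transparent; 11 /m/ → [+RTR]; 12 /ṣ/ is itself a trigger — this domain ends here.
From /ṣ/ at 12 rightward: 13 /ṣ/ is itself a trigger — this domain ends here.
From /ṣ/ at 13 rightward: word edge.
Targets with no active source: positions 1 5 stay [-emphatic].

9 11 12 13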